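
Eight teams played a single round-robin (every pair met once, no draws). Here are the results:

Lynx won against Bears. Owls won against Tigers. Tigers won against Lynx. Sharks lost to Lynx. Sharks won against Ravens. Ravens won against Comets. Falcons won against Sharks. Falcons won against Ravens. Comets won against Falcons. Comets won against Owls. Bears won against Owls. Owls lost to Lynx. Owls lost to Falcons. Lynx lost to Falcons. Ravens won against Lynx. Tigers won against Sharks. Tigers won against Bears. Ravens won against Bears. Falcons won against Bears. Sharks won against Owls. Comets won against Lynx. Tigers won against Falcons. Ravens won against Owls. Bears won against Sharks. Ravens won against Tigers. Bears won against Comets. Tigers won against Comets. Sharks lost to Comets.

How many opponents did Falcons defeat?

5

Falcons' results: beat Sharks, Lynx, Bears, Owls, Ravens; lost to Tigers, Comets.
That is 5 wins.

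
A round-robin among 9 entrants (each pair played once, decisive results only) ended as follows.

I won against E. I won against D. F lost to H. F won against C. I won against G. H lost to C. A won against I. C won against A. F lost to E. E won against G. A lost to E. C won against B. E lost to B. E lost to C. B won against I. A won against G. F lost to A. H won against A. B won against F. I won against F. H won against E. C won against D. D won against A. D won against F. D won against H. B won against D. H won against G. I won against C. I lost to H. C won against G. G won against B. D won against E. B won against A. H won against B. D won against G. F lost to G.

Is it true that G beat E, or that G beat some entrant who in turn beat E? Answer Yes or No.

Yes

G did not beat E directly.
G beat B, F. Of those, B beat E.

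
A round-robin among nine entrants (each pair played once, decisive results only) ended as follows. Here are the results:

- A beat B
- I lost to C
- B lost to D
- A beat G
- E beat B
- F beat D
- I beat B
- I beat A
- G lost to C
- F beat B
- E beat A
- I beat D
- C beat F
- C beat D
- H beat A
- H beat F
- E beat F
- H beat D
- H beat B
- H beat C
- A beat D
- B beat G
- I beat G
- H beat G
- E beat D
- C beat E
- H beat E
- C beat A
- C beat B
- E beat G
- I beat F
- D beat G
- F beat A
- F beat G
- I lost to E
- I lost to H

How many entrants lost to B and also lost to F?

B beat: G.
F beat: A, B, D, G.
Both beat: G — 1.

1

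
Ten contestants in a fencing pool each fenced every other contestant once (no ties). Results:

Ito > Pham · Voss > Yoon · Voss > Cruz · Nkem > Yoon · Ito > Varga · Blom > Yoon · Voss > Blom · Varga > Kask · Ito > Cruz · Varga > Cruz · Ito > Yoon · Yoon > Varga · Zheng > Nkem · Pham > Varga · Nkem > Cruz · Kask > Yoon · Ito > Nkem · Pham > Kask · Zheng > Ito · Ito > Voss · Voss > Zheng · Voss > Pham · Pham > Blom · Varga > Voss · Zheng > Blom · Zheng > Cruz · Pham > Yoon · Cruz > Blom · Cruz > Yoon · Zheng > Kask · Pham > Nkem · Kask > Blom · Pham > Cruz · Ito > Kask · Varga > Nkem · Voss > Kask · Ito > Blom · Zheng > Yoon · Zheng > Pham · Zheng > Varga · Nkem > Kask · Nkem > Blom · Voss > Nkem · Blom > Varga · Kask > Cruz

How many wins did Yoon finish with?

1

Yoon's results: beat Varga; lost to Cruz, Kask, Voss, Ito, Blom, Nkem, Pham, Zheng.
That is 1 win.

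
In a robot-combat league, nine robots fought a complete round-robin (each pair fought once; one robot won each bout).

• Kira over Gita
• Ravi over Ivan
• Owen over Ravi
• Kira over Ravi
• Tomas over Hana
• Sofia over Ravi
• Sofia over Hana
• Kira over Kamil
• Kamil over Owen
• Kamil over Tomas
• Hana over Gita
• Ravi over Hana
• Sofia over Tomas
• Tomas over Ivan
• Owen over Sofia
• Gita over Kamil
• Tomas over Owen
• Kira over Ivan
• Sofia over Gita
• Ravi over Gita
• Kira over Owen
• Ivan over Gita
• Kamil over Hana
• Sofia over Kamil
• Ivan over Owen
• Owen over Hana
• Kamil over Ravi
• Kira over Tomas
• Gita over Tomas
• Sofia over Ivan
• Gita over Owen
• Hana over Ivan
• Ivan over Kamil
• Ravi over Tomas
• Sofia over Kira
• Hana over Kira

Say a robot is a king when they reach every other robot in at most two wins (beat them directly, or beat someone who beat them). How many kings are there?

Owen reaches everyone (king).
Ravi cannot reach Sofia in two steps.
Kira reaches everyone (king).
Sofia reaches everyone (king).
Ivan cannot reach Kira in two steps.
Hana cannot reach Sofia in two steps.
Gita cannot reach Kira in two steps.
Kamil reaches everyone (king).
Tomas reaches everyone (king).
Kings: Owen, Kira, Sofia, Kamil, Tomas — 5.

5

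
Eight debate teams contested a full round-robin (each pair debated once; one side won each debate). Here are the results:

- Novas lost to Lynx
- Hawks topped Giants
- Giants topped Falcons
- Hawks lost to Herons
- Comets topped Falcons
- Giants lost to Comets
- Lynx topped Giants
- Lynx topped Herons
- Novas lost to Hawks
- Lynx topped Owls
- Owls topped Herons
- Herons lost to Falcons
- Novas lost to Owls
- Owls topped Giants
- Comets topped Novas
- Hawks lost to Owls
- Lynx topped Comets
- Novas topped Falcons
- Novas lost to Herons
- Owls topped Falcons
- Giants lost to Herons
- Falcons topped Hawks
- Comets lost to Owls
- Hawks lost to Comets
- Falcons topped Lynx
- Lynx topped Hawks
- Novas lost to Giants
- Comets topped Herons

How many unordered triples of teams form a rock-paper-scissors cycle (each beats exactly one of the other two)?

Win totals: Hawks 2, Owls 6, Lynx 6, Novas 1, Comets 5, Herons 3, Falcons 3, Giants 2.
A team with w wins dominates both others in C(w,2) triples; summing gives 1 + 15 + 15 + 0 + 10 + 3 + 3 + 1 = 48 transitive triples.
Total triples C(8,3) = 56, so cyclic triples = 56 − 48 = 8.

8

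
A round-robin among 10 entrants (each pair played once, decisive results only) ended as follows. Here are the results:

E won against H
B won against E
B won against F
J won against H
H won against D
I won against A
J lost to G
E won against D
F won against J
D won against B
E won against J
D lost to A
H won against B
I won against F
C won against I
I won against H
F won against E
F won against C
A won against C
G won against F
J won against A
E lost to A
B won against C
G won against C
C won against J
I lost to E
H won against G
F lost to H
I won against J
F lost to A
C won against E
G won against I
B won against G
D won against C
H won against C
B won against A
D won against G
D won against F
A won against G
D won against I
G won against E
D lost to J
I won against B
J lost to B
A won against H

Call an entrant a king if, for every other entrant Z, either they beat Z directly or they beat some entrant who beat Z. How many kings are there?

A reaches everyone (king).
B reaches everyone (king).
C cannot reach G in two steps.
D reaches everyone (king).
E reaches everyone (king).
F cannot reach B, G in two steps.
G reaches everyone (king).
H reaches everyone (king).
I reaches everyone (king).
J reaches everyone (king).
Kings: A, B, D, E, G, H, I, J — 8.

8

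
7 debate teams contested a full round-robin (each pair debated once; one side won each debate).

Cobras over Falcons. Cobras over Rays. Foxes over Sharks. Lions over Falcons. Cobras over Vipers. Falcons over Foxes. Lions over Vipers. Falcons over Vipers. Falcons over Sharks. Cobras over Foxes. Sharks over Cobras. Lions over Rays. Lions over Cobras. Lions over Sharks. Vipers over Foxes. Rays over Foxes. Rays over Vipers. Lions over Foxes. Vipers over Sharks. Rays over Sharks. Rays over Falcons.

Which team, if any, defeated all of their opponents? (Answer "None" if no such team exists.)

Lions

Lions has 6 wins out of 6 opponents — a perfect record.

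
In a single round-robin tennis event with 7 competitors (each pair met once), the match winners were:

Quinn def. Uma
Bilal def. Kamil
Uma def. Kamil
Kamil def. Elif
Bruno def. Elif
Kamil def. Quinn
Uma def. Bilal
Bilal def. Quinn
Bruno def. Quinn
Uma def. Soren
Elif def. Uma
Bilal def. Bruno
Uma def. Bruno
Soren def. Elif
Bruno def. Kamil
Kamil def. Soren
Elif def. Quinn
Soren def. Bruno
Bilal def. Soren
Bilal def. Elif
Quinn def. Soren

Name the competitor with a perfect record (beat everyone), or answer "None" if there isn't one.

None

Highest win total is Bilal with 5 (out of 6 possible).
Bilal lost to Uma, so no competitor went undefeated.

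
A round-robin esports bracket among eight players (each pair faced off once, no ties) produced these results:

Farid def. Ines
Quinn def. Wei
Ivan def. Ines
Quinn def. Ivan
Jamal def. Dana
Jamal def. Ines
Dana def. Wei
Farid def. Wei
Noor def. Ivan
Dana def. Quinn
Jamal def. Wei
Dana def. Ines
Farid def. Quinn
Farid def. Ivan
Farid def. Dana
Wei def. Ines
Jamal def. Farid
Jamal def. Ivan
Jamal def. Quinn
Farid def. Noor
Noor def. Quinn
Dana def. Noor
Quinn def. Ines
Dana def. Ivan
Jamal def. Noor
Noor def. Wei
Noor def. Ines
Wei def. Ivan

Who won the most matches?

Win totals: Noor 4, Wei 2, Farid 6, Quinn 3, Ines 0, Ivan 1, Jamal 7, Dana 5.
Jamal leads with 7 wins (next highest: 6).

Jamal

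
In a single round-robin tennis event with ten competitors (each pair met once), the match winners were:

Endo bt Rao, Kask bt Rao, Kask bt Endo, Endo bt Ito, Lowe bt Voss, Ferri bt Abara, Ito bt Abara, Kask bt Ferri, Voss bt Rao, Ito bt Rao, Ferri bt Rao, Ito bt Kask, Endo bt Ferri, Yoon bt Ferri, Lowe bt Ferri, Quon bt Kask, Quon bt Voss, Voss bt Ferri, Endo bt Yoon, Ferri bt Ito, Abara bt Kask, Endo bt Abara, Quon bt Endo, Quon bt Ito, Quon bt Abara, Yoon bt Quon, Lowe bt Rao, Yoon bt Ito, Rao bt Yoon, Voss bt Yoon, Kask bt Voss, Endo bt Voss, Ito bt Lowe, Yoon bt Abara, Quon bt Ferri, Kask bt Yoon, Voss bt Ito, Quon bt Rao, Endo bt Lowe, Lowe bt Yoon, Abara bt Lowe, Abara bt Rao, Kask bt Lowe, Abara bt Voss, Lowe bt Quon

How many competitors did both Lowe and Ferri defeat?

Lowe beat: Voss, Rao, Yoon, Ferri, Quon.
Ferri beat: Rao, Ito, Abara.
Both beat: Rao — 1.

1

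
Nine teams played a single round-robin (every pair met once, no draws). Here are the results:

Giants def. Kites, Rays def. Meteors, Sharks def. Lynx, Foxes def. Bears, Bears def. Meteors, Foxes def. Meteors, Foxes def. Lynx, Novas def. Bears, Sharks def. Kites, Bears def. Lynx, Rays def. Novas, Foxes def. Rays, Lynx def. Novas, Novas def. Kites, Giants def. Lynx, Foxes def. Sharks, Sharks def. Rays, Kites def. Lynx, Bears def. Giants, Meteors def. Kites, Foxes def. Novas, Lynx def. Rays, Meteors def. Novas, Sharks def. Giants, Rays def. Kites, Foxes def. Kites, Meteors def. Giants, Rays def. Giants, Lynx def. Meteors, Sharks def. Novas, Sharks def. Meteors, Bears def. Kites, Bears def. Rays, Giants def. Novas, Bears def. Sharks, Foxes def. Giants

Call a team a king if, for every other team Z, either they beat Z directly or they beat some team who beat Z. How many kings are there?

Rays cannot reach Foxes, Sharks in two steps.
Kites cannot reach Giants, Foxes, Sharks, Bears in two steps.
Lynx cannot reach Foxes, Sharks in two steps.
Novas cannot reach Foxes in two steps.
Giants cannot reach Foxes, Sharks in two steps.
Foxes reaches everyone (king).
Sharks cannot reach Foxes in two steps.
Meteors cannot reach Rays, Foxes, Sharks in two steps.
Bears cannot reach Foxes in two steps.
Kings: Foxes — 1.

1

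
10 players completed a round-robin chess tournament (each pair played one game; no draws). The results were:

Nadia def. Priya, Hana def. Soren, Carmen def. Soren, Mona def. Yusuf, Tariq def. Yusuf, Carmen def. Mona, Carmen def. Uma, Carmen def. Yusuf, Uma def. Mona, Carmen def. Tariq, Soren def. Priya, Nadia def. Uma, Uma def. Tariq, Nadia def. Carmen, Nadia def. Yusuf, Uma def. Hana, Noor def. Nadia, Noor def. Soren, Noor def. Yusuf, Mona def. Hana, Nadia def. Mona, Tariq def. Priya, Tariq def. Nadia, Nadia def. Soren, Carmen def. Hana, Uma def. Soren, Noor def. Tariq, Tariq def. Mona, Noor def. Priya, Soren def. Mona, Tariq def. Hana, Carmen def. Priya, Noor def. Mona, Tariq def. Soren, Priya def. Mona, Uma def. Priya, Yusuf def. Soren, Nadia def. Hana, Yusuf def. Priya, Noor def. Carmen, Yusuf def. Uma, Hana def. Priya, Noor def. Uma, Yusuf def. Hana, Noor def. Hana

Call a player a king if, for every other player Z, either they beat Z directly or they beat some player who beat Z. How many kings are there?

1

Hana cannot reach Noor, Yusuf, Nadia, Carmen, Uma, Tariq in two steps.
Mona cannot reach Noor, Nadia, Carmen, Tariq in two steps.
Noor reaches everyone (king).
Yusuf cannot reach Noor, Nadia, Carmen in two steps.
Nadia cannot reach Noor in two steps.
Soren cannot reach Noor, Nadia, Carmen, Uma, Tariq in two steps.
Carmen cannot reach Noor in two steps.
Uma cannot reach Noor, Carmen in two steps.
Priya cannot reach Noor, Nadia, Soren, Carmen, Uma, Tariq in two steps.
Tariq cannot reach Noor in two steps.
Kings: Noor — 1.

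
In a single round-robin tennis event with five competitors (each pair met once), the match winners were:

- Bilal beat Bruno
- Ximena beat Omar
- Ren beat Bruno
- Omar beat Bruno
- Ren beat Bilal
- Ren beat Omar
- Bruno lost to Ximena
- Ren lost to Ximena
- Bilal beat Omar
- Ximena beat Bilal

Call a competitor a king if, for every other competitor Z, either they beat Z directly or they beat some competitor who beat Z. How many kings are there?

1

Ximena reaches everyone (king).
Ren cannot reach Ximena in two steps.
Bilal cannot reach Ximena, Ren in two steps.
Omar cannot reach Ximena, Ren, Bilal in two steps.
Bruno cannot reach Ximena, Ren, Bilal, Omar in two steps.
Kings: Ximena — 1.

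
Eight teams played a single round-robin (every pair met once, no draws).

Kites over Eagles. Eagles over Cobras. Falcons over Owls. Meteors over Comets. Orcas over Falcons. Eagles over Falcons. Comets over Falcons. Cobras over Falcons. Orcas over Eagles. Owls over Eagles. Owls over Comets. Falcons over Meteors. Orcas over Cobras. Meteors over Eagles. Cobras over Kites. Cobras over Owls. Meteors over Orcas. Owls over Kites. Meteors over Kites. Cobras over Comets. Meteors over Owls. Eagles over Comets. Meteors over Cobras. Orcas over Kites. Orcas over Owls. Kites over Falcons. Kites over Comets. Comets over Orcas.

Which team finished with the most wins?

Win totals: Meteors 6, Owls 3, Falcons 2, Cobras 4, Kites 3, Eagles 3, Comets 2, Orcas 5.
Meteors leads with 6 wins (next highest: 5).

Meteors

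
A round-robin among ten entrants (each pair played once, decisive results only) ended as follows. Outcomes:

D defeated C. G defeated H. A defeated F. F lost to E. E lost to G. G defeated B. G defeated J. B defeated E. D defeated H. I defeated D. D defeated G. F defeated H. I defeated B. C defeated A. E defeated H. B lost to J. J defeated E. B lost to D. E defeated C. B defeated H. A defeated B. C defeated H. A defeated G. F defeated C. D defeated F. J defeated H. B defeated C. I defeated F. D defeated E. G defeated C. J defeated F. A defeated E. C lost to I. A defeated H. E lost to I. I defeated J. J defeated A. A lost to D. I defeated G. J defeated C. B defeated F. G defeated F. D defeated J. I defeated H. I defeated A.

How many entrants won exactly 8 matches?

1

Win totals: A 5, B 4, C 2, D 8, E 3, F 2, G 6, H 0, I 9, J 6.
Exactly 8: D — 1 entrant.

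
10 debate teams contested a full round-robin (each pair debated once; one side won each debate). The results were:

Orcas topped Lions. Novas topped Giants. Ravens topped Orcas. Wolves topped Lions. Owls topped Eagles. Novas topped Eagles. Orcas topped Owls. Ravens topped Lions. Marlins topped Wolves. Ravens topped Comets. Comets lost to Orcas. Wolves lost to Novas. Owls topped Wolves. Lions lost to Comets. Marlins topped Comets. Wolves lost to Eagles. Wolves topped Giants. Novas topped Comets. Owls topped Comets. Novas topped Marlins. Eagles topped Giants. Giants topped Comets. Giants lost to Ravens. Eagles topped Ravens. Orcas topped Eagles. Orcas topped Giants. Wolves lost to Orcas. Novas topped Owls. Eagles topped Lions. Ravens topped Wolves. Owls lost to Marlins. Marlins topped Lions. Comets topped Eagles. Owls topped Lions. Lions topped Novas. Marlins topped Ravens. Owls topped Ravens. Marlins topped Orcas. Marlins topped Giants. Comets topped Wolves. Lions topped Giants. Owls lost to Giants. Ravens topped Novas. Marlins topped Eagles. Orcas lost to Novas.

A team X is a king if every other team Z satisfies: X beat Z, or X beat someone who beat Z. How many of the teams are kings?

3

Orcas cannot reach Marlins in two steps.
Owls cannot reach Marlins in two steps.
Wolves cannot reach Orcas, Eagles, Ravens, Marlins in two steps.
Eagles cannot reach Marlins in two steps.
Giants cannot reach Orcas, Novas, Marlins in two steps.
Comets cannot reach Orcas, Owls, Marlins in two steps.
Ravens reaches everyone (king).
Novas reaches everyone (king).
Marlins reaches everyone (king).
Lions cannot reach Ravens in two steps.
Kings: Ravens, Novas, Marlins — 3.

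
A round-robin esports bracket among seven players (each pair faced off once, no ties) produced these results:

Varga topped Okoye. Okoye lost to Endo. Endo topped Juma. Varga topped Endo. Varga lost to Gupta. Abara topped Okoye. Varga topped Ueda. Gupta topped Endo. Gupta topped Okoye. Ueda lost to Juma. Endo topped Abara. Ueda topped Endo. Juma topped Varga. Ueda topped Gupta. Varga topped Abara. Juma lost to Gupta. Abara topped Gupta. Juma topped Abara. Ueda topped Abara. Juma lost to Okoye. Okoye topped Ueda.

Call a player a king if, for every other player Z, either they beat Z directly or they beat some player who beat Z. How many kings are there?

Ueda reaches everyone (king).
Gupta reaches everyone (king).
Okoye reaches everyone (king).
Juma reaches everyone (king).
Abara reaches everyone (king).
Varga reaches everyone (king).
Endo reaches everyone (king).
Kings: Ueda, Gupta, Okoye, Juma, Abara, Varga, Endo — 7.

7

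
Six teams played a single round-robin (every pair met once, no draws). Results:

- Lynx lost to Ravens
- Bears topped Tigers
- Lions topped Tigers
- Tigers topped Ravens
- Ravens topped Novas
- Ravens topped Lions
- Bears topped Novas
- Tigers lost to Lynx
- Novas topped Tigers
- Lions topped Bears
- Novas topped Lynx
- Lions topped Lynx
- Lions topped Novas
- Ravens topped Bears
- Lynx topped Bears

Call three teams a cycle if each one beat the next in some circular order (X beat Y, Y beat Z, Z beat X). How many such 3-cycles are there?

5

Win totals: Bears 2, Lynx 2, Lions 4, Ravens 4, Tigers 1, Novas 2.
A team with w wins dominates both others in C(w,2) triples; summing gives 1 + 1 + 6 + 6 + 0 + 1 = 15 transitive triples.
Total triples C(6,3) = 20, so cyclic triples = 20 − 15 = 5.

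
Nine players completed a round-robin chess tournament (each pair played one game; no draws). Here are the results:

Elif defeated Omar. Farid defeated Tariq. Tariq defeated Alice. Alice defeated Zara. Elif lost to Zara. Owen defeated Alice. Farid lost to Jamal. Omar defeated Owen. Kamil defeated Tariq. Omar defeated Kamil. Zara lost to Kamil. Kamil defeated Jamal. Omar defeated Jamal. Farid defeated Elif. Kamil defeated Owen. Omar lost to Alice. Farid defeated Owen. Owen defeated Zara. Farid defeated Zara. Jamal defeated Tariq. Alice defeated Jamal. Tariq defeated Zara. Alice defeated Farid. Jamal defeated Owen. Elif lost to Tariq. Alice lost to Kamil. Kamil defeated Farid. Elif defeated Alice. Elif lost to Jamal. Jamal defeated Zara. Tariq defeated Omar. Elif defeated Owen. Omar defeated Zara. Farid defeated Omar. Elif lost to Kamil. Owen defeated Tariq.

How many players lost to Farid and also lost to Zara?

1

Farid beat: Owen, Omar, Elif, Tariq, Zara.
Zara beat: Elif.
Both beat: Elif — 1.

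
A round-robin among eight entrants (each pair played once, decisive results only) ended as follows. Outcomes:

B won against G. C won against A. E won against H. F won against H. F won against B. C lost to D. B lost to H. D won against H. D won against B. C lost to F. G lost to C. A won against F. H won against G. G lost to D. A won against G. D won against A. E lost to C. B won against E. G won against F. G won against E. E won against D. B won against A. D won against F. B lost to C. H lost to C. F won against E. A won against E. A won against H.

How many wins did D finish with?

6

D's results: beat A, B, C, F, G, H; lost to E.
That is 6 wins.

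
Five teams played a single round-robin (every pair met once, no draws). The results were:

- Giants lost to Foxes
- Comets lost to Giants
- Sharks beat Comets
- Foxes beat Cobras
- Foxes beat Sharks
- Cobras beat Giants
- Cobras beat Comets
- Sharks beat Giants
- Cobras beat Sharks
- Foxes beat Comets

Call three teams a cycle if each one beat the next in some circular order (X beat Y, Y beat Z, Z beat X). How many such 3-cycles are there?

Win totals: Giants 1, Comets 0, Cobras 3, Foxes 4, Sharks 2.
A team with w wins dominates both others in C(w,2) triples; summing gives 0 + 0 + 3 + 6 + 1 = 10 transitive triples.
Total triples C(5,3) = 10, so cyclic triples = 10 − 10 = 0.

0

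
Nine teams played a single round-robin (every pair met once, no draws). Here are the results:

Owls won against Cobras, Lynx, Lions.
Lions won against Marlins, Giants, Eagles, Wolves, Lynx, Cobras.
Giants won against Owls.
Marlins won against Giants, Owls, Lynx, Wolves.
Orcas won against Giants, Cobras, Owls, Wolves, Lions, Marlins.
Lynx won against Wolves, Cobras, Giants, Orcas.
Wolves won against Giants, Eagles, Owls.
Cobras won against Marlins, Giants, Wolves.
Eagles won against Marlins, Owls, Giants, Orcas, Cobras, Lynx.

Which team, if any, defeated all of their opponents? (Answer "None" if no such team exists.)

None

Highest win total is Orcas with 6 (out of 8 possible).
Orcas lost to Lynx, Eagles, so no team went undefeated.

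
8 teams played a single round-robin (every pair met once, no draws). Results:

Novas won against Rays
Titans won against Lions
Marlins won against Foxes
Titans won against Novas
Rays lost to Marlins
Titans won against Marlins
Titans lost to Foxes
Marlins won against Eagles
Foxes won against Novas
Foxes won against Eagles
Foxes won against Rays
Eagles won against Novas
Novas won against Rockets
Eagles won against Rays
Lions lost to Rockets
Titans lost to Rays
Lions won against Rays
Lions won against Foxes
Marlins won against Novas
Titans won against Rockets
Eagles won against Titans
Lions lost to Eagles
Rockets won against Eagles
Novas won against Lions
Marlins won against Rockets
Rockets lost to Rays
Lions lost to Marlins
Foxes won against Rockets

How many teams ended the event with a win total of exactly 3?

1

Win totals: Rockets 2, Eagles 4, Rays 2, Lions 2, Marlins 6, Novas 3, Titans 4, Foxes 5.
Exactly 3: Novas — 1 team.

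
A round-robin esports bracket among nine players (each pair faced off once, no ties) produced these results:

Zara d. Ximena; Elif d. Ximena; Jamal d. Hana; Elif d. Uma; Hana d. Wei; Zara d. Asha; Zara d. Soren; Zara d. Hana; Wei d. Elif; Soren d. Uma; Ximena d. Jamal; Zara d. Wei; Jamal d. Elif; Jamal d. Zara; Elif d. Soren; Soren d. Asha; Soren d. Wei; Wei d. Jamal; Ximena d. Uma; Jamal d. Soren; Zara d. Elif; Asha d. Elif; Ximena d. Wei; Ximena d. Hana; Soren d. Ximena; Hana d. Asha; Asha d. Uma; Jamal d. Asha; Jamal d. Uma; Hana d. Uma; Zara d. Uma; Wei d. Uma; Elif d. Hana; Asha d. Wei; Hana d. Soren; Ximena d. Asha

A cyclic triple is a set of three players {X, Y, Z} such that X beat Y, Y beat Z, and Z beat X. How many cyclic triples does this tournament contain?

Win totals: Soren 4, Hana 4, Jamal 6, Zara 7, Asha 3, Uma 0, Wei 3, Elif 4, Ximena 5.
A player with w wins dominates both others in C(w,2) triples; summing gives 6 + 6 + 15 + 21 + 3 + 0 + 3 + 6 + 10 = 70 transitive triples.
Total triples C(9,3) = 84, so cyclic triples = 84 − 70 = 14.

14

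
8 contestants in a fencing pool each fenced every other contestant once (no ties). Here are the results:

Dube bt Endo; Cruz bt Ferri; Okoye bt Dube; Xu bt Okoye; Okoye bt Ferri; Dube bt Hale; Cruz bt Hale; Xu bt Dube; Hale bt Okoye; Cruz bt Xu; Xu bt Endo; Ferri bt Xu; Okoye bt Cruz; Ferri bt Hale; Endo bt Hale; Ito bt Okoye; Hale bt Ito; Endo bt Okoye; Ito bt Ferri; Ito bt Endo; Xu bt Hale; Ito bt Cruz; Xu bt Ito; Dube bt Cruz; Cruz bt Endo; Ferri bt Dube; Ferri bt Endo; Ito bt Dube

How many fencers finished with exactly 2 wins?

Win totals: Dube 3, Cruz 4, Hale 2, Ito 5, Okoye 3, Endo 2, Xu 5, Ferri 4.
Exactly 2: Hale, Endo — 2 fencers.

2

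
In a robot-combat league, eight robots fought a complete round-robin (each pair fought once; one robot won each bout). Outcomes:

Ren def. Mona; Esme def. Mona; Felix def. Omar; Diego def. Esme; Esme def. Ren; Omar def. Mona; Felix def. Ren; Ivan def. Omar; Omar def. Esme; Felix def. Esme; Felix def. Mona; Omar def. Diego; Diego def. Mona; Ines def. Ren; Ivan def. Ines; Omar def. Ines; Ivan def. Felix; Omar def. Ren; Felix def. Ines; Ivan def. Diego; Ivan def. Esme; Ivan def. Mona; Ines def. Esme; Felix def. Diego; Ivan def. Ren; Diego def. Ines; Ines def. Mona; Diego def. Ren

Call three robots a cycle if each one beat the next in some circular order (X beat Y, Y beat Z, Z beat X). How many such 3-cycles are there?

0

Win totals: Diego 4, Ivan 7, Mona 0, Esme 2, Ines 3, Omar 5, Felix 6, Ren 1.
A robot with w wins dominates both others in C(w,2) triples; summing gives 6 + 21 + 0 + 1 + 3 + 10 + 15 + 0 = 56 transitive triples.
Total triples C(8,3) = 56, so cyclic triples = 56 − 56 = 0.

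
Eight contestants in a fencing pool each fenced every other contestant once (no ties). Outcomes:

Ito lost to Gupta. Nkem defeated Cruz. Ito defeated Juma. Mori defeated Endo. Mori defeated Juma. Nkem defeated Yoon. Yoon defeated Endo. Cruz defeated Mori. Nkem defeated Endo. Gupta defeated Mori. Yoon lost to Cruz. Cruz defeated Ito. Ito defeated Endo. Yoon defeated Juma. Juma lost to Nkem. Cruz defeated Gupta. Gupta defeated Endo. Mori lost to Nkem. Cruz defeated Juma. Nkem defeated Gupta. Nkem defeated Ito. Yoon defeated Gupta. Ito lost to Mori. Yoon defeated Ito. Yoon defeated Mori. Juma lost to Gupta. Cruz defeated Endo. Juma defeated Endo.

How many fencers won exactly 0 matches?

Win totals: Nkem 7, Yoon 5, Gupta 4, Juma 1, Mori 3, Cruz 6, Ito 2, Endo 0.
Exactly 0: Endo — 1 fencer.

1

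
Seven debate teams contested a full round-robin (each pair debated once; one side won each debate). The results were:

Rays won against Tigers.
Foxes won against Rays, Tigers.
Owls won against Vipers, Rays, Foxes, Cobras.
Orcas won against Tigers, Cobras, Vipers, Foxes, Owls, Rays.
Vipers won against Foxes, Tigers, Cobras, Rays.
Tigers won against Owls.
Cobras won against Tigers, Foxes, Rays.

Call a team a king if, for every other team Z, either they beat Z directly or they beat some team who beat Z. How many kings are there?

1

Owls cannot reach Orcas in two steps.
Vipers cannot reach Orcas in two steps.
Cobras cannot reach Vipers, Orcas in two steps.
Tigers cannot reach Orcas in two steps.
Orcas reaches everyone (king).
Rays cannot reach Vipers, Cobras, Orcas, Foxes in two steps.
Foxes cannot reach Vipers, Cobras, Orcas in two steps.
Kings: Orcas — 1.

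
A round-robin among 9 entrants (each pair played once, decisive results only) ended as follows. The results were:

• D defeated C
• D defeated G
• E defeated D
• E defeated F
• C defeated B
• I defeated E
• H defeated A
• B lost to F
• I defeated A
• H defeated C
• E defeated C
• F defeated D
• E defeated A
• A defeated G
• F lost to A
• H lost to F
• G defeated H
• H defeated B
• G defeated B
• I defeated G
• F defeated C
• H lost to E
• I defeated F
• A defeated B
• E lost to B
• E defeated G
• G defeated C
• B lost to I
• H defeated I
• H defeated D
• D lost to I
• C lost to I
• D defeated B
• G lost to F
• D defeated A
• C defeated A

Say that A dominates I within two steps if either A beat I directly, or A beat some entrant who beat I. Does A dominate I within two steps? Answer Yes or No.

A did not beat I directly.
A beat B, F, G, but each of them lost to I. No two-step path.

No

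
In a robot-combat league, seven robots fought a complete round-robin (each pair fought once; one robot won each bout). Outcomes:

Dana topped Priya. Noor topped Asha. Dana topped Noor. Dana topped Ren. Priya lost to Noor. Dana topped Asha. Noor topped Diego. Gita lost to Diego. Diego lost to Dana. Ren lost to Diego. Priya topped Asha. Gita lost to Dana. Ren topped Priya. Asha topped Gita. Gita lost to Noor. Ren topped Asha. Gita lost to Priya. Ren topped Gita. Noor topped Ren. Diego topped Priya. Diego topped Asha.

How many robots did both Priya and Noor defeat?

2

Priya beat: Asha, Gita.
Noor beat: Diego, Asha, Priya, Ren, Gita.
Both beat: Asha, Gita — 2.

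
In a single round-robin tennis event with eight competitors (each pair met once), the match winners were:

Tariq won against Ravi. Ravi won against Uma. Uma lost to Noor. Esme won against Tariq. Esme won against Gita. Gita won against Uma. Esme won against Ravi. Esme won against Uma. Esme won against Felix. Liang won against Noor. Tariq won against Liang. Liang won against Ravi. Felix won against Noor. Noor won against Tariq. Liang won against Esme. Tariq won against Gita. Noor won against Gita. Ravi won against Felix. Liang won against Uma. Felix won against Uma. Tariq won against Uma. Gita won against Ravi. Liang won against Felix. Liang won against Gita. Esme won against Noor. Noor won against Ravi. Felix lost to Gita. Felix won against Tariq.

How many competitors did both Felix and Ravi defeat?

Felix beat: Tariq, Uma, Noor.
Ravi beat: Felix, Uma.
Both beat: Uma — 1.

1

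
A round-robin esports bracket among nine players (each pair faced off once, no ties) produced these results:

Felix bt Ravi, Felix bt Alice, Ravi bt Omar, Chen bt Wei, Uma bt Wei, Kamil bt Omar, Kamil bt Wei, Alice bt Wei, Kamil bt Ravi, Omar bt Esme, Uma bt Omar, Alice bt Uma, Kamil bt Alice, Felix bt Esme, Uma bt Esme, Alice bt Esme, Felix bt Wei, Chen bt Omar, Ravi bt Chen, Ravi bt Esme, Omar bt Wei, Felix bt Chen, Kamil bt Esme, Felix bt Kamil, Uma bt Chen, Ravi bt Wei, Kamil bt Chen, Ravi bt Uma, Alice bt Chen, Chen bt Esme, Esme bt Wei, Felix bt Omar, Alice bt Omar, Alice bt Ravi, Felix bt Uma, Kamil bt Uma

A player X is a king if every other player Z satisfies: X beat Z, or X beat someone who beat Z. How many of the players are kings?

1

Chen cannot reach Ravi, Kamil, Felix, Alice, Uma in two steps.
Ravi cannot reach Kamil, Felix, Alice in two steps.
Kamil cannot reach Felix in two steps.
Omar cannot reach Chen, Ravi, Kamil, Felix, Alice, Uma in two steps.
Felix reaches everyone (king).
Alice cannot reach Kamil, Felix in two steps.
Esme cannot reach Chen, Ravi, Kamil, Omar, Felix, Alice, Uma in two steps.
Uma cannot reach Ravi, Kamil, Felix, Alice in two steps.
Wei cannot reach Chen, Ravi, Kamil, Omar, Felix, Alice, Esme, Uma in two steps.
Kings: Felix — 1.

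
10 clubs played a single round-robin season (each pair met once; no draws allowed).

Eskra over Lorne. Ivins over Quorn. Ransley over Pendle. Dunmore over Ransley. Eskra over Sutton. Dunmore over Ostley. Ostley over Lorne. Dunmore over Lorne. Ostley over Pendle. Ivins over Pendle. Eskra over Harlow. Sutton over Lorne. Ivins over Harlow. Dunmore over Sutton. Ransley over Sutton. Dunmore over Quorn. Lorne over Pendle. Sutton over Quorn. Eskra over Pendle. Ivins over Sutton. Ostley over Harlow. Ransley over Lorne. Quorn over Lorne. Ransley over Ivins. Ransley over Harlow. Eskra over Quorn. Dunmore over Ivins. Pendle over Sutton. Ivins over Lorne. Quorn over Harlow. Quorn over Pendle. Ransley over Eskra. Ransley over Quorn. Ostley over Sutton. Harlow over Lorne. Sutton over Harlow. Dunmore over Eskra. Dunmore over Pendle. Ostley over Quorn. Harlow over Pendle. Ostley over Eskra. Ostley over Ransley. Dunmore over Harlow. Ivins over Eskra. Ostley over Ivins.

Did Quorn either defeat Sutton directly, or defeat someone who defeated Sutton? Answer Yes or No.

Quorn did not beat Sutton directly.
Quorn beat Lorne, Harlow, Pendle. Of those, Pendle beat Sutton.

Yes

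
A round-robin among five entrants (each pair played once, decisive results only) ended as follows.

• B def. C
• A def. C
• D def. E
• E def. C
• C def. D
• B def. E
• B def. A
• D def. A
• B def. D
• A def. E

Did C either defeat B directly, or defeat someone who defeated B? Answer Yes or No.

No

C did not beat B directly.
C beat D, but each of them lost to B. No two-step path.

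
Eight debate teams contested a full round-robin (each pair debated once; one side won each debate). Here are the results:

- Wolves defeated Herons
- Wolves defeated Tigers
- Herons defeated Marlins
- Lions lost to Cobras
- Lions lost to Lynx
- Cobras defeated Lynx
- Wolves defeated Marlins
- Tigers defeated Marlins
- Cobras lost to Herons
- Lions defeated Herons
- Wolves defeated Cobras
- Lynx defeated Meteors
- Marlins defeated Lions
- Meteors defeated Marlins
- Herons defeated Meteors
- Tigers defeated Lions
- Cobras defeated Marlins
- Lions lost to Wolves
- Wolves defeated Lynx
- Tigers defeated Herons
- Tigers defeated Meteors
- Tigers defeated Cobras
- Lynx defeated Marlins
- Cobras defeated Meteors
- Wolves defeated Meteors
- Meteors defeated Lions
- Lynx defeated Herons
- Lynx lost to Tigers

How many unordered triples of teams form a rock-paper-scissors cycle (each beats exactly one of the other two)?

Win totals: Meteors 2, Cobras 4, Herons 3, Wolves 7, Lions 1, Tigers 6, Lynx 4, Marlins 1.
A team with w wins dominates both others in C(w,2) triples; summing gives 1 + 6 + 3 + 21 + 0 + 15 + 6 + 0 = 52 transitive triples.
Total triples C(8,3) = 56, so cyclic triples = 56 − 52 = 4.

4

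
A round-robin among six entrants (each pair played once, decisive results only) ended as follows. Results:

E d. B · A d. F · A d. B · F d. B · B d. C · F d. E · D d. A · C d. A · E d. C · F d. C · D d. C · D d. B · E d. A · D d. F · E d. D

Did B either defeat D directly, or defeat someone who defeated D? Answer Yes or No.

No

B did not beat D directly.
B beat C, but each of them lost to D. No two-step path.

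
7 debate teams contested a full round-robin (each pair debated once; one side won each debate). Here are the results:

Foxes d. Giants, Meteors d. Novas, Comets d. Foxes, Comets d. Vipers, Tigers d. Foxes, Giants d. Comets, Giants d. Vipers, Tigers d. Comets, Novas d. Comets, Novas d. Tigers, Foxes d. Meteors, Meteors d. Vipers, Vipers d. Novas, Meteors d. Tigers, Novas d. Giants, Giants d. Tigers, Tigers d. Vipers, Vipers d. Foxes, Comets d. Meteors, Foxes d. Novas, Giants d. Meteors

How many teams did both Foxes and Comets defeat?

1

Foxes beat: Meteors, Novas, Giants.
Comets beat: Vipers, Foxes, Meteors.
Both beat: Meteors — 1.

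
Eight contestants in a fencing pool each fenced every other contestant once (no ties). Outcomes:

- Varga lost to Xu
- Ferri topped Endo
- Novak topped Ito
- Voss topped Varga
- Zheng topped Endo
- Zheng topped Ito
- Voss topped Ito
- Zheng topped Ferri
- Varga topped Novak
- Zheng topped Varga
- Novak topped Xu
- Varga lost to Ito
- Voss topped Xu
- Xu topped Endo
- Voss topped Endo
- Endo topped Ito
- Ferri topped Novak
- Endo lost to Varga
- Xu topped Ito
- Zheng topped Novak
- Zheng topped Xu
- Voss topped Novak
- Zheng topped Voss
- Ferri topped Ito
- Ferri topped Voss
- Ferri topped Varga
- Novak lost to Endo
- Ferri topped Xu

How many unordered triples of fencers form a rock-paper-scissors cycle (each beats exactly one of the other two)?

Win totals: Voss 5, Ferri 6, Zheng 7, Endo 2, Xu 3, Varga 2, Ito 1, Novak 2.
A fencer with w wins dominates both others in C(w,2) triples; summing gives 10 + 15 + 21 + 1 + 3 + 1 + 0 + 1 = 52 transitive triples.
Total triples C(8,3) = 56, so cyclic triples = 56 − 52 = 4.

4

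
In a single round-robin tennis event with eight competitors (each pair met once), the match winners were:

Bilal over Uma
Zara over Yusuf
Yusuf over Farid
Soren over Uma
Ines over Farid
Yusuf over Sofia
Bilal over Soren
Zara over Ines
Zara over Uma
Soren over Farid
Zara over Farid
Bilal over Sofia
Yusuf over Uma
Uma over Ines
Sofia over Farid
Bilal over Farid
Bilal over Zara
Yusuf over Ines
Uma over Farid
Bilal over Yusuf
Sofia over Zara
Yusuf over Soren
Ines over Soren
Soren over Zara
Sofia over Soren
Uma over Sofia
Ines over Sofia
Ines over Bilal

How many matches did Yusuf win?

5

Yusuf's results: beat Sofia, Soren, Ines, Uma, Farid; lost to Bilal, Zara.
That is 5 wins.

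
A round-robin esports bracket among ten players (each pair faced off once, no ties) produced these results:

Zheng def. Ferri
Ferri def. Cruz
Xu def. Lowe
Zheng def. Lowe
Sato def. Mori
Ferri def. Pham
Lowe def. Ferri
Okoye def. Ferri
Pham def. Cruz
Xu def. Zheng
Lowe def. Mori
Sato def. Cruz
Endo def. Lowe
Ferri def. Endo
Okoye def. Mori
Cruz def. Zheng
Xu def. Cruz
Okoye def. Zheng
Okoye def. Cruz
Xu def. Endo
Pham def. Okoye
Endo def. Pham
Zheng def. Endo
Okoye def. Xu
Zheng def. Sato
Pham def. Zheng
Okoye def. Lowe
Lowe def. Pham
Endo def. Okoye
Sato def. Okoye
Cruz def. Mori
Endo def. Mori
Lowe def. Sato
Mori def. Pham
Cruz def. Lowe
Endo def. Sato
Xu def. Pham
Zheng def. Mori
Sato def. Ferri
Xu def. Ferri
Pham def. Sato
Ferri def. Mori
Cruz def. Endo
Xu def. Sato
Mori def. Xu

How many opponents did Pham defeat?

4

Pham's results: beat Okoye, Cruz, Sato, Zheng; lost to Lowe, Mori, Endo, Xu, Ferri.
That is 4 wins.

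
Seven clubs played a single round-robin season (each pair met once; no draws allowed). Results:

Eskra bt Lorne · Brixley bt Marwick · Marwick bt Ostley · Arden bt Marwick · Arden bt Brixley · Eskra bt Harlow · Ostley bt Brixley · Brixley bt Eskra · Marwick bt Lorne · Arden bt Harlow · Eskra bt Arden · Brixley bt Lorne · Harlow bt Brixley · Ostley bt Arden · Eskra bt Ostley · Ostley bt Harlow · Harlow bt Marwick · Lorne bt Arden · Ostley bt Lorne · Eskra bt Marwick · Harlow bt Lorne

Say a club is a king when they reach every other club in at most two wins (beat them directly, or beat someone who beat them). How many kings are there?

Ostley reaches everyone (king).
Harlow reaches everyone (king).
Brixley reaches everyone (king).
Eskra reaches everyone (king).
Lorne cannot reach Ostley, Eskra in two steps.
Arden reaches everyone (king).
Marwick cannot reach Eskra in two steps.
Kings: Ostley, Harlow, Brixley, Eskra, Arden — 5.

5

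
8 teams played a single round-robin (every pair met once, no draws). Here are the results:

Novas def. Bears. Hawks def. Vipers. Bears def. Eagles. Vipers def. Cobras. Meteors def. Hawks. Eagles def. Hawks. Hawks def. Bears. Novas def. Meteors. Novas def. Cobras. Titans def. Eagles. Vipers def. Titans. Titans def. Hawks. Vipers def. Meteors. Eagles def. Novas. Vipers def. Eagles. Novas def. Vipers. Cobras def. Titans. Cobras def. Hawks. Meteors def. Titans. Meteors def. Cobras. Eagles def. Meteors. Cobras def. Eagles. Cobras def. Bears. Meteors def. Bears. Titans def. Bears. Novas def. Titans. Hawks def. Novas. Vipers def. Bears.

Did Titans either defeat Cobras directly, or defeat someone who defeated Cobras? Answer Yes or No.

No

Titans did not beat Cobras directly.
Titans beat Bears, Eagles, Hawks, but each of them lost to Cobras. No two-step path.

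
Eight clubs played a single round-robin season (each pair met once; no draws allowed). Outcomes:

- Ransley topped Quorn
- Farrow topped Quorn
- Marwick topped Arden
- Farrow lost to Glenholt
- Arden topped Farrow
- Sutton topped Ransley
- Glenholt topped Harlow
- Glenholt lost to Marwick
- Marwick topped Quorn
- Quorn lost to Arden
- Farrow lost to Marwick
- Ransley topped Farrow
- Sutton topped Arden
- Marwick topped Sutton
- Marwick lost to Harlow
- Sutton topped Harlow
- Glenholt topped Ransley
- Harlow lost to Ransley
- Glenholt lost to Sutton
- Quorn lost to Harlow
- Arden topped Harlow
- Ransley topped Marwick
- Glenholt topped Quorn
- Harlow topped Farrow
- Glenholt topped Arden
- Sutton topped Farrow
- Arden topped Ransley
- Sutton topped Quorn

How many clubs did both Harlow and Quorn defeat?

0

Harlow beat: Farrow, Marwick, Quorn.
Quorn beat: no one.
No one was beaten by both.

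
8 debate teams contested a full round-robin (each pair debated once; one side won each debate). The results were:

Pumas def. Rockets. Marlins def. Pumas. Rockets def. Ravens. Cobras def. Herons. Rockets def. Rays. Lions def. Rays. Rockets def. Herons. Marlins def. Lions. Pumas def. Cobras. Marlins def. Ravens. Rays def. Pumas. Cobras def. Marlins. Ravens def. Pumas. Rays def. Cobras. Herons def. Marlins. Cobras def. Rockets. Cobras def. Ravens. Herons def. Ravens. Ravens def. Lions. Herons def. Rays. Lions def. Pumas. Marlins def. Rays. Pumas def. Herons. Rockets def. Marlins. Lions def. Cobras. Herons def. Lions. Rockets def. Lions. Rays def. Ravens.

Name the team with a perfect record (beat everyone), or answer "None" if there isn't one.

None

Highest win total is Rockets with 5 (out of 7 possible).
Rockets lost to Cobras, Pumas, so no team went undefeated.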